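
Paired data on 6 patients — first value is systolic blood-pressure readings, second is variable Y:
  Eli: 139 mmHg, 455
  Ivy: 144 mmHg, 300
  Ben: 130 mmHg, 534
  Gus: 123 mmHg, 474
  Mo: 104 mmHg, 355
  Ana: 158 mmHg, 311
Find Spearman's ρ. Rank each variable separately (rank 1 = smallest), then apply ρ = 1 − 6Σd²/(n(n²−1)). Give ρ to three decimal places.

Ranks of variable 1: 4, 5, 3, 2, 1, 6
Ranks of variable 2: 4, 1, 6, 5, 3, 2
d = r₁ − r₂: 0, 4, -3, -3, -2, 4
d²: 0, 16, 9, 9, 4, 16; Σd² = 54
ρ = 1 − 6·54/(6·35) = 1 − 324/210 = -0.543

-0.543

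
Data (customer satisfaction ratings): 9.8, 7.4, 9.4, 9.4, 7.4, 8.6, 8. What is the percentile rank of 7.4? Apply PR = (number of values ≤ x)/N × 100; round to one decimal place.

28.6

N = 7.
Strictly below 7.4: 0. Equal to 7.4: 2.
PR = 2/7 × 100 = 28.6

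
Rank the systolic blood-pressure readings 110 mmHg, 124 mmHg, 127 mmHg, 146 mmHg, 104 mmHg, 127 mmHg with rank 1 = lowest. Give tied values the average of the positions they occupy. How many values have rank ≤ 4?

3

Sorted (ascending): 104, 110, 124, 127, 127, 146
The 2 values of 127 occupy positions 4–5 → average rank (4+5)/2 = 4.5.
Ranks ≤ 4: {1, 2, 3} → 3 values.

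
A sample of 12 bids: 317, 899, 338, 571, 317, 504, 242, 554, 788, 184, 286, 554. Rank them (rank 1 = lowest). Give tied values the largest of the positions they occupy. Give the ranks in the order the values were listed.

Sorted (ascending): 184, 242, 286, 317, 317, 338, 504, 554, 554, 571, 788, 899
The 2 values of 317 occupy positions 4–5 → each gets rank 5.
The 2 values of 554 occupy positions 8–9 → each gets rank 9.

5, 12, 6, 10, 5, 7, 2, 9, 11, 1, 3, 9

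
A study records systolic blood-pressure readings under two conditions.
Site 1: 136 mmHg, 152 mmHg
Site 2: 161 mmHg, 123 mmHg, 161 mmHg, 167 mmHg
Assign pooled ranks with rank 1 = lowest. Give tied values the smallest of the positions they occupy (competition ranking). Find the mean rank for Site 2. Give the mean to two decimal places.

Sorted (ascending): 123, 136, 152, 161, 161, 167
The 2 values of 161 occupy positions 4–5 → each gets rank 4.
Site 2 values → pooled ranks: 161→4, 123→1, 161→4, 167→6
Mean rank = (4 + 1 + 4 + 6) / 4 = 3.75

3.75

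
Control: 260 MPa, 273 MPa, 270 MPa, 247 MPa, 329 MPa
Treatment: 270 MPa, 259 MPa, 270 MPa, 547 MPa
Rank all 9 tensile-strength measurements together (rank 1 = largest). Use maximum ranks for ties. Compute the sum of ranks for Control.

27

Sorted (descending): 547, 329, 273, 270, 270, 270, 260, 259, 247
The 3 values of 270 occupy positions 4–6 → each gets rank 6.
Control values → pooled ranks: 260→7, 273→3, 270→6, 247→9, 329→2
Rank sum = 7 + 3 + 6 + 9 + 2 = 27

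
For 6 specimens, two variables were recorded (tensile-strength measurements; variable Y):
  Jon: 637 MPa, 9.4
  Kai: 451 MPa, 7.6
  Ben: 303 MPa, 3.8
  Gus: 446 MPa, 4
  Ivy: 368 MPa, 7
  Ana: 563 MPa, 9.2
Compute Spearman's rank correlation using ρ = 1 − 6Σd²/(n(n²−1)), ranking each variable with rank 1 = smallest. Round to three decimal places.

Ranks of variable 1: 6, 4, 1, 3, 2, 5
Ranks of variable 2: 6, 4, 1, 2, 3, 5
d = r₁ − r₂: 0, 0, 0, 1, -1, 0
d²: 0, 0, 0, 1, 1, 0; Σd² = 2
ρ = 1 − 6·2/(6·35) = 1 − 12/210 = 0.943

0.943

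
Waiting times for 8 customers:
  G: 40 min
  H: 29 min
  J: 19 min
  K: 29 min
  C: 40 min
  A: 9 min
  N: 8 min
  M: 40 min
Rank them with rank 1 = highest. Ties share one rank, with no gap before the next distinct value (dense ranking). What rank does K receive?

Sorted (descending): 40, 40, 40, 29, 29, 19, 9, 8
The 3 values of 40 share dense rank 1.
The 2 values of 29 share dense rank 2.
Remaining distinct values take the next consecutive integers.
K has value 29 min → rank 2.

2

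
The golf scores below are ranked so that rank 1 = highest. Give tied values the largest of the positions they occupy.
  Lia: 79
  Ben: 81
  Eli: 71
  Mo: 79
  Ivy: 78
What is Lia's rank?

Sorted (descending): 81, 79, 79, 78, 71
The 2 values of 79 occupy positions 2–3 → each gets rank 3.
Lia has value 79 → rank 3.

3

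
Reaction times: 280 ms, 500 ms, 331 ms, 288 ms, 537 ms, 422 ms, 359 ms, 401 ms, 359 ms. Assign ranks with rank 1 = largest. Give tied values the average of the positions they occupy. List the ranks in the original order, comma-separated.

Sorted (descending): 537, 500, 422, 401, 359, 359, 331, 288, 280
The 2 values of 359 occupy positions 5–6 → average rank (5+6)/2 = 5.5.

9, 2, 7, 8, 1, 3, 5.5, 4, 5.5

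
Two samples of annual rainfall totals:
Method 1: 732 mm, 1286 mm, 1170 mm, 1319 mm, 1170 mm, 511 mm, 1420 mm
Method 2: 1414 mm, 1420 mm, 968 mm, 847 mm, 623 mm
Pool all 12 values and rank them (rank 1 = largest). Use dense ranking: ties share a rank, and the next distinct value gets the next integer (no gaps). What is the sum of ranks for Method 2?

Sorted (descending): 1420, 1420, 1414, 1319, 1286, 1170, 1170, 968, 847, 732, 623, 511
The 2 values of 1420 share dense rank 1.
The 2 values of 1170 share dense rank 5.
Remaining distinct values take the next consecutive integers.
Method 2 values → pooled ranks: 1414→2, 1420→1, 968→6, 847→7, 623→9
Rank sum = 2 + 1 + 6 + 7 + 9 = 25

25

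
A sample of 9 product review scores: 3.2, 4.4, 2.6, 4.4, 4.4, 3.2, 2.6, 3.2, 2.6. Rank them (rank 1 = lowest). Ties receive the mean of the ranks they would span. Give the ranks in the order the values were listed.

Sorted (ascending): 2.6, 2.6, 2.6, 3.2, 3.2, 3.2, 4.4, 4.4, 4.4
The 3 values of 2.6 occupy positions 1–3 → average rank 2.
The 3 values of 3.2 occupy positions 4–6 → average rank 5.
The 3 values of 4.4 occupy positions 7–9 → average rank 8.

5, 8, 2, 8, 8, 5, 2, 5, 2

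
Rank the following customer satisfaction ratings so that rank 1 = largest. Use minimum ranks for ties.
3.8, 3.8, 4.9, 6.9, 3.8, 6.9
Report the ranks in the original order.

4, 4, 3, 1, 4, 1

Sorted (descending): 6.9, 6.9, 4.9, 3.8, 3.8, 3.8
The 2 values of 6.9 occupy positions 1–2 → each gets rank 1.
The 3 values of 3.8 occupy positions 4–6 → each gets rank 4.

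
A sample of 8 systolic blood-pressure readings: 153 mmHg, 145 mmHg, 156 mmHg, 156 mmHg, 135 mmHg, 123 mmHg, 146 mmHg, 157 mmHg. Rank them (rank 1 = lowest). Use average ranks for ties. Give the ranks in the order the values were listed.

5, 3, 6.5, 6.5, 2, 1, 4, 8

Sorted (ascending): 123, 135, 145, 146, 153, 156, 156, 157
The 2 values of 156 occupy positions 6–7 → average rank (6+7)/2 = 6.5.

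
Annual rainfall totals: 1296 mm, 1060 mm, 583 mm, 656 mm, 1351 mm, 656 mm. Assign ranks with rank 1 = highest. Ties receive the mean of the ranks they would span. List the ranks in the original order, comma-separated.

2, 3, 6, 4.5, 1, 4.5

Sorted (descending): 1351, 1296, 1060, 656, 656, 583
The 2 values of 656 occupy positions 4–5 → average rank (4+5)/2 = 4.5.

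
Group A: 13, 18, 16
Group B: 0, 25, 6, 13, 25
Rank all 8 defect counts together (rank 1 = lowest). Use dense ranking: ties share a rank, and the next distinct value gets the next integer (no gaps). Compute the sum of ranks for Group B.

Sorted (ascending): 0, 6, 13, 13, 16, 18, 25, 25
The 2 values of 13 share dense rank 3.
The 2 values of 25 share dense rank 6.
Remaining distinct values take the next consecutive integers.
Group B values → pooled ranks: 0→1, 25→6, 6→2, 13→3, 25→6
Rank sum = 1 + 6 + 2 + 3 + 6 = 18

18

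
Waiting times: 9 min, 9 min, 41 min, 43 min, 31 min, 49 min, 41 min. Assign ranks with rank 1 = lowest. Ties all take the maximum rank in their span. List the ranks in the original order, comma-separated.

Sorted (ascending): 9, 9, 31, 41, 41, 43, 49
The 2 values of 9 occupy positions 1–2 → each gets rank 2.
The 2 values of 41 occupy positions 4–5 → each gets rank 5.

2, 2, 5, 6, 3, 7, 5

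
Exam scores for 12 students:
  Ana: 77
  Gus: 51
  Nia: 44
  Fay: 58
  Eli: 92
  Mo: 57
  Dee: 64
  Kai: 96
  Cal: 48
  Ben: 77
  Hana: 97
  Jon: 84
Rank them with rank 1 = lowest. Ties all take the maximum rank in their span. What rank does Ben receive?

8

Sorted (ascending): 44, 48, 51, 57, 58, 64, 77, 77, 84, 92, 96, 97
The 2 values of 77 occupy positions 7–8 → each gets rank 8.
Ben has value 77 → rank 8.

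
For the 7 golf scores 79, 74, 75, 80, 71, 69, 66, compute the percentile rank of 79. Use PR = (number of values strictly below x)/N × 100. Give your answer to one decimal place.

N = 7.
Strictly below 79: 5. Equal to 79: 1.
PR = 5/7 × 100 = 71.4

71.4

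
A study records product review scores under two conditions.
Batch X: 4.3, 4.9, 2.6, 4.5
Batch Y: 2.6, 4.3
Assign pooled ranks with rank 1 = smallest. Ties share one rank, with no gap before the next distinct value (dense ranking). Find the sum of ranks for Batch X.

10

Sorted (ascending): 2.6, 2.6, 4.3, 4.3, 4.5, 4.9
The 2 values of 2.6 share dense rank 1.
The 2 values of 4.3 share dense rank 2.
Remaining distinct values take the next consecutive integers.
Batch X values → pooled ranks: 4.3→2, 4.9→4, 2.6→1, 4.5→3
Rank sum = 2 + 4 + 1 + 3 = 10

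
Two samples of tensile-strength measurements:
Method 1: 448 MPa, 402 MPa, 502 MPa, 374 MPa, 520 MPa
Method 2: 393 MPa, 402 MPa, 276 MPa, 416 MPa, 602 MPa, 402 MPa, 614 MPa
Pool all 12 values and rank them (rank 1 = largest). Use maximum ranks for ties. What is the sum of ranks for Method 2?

Sorted (descending): 614, 602, 520, 502, 448, 416, 402, 402, 402, 393, 374, 276
The 3 values of 402 occupy positions 7–9 → each gets rank 9.
Method 2 values → pooled ranks: 393→10, 402→9, 276→12, 416→6, 602→2, 402→9, 614→1
Rank sum = 10 + 9 + 12 + 6 + 2 + 9 + 1 = 49

49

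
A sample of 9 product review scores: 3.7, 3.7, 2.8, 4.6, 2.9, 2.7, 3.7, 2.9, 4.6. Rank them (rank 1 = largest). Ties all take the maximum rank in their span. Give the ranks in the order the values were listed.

Sorted (descending): 4.6, 4.6, 3.7, 3.7, 3.7, 2.9, 2.9, 2.8, 2.7
The 2 values of 4.6 occupy positions 1–2 → each gets rank 2.
The 3 values of 3.7 occupy positions 3–5 → each gets rank 5.
The 2 values of 2.9 occupy positions 6–7 → each gets rank 7.

5, 5, 8, 2, 7, 9, 5, 7, 2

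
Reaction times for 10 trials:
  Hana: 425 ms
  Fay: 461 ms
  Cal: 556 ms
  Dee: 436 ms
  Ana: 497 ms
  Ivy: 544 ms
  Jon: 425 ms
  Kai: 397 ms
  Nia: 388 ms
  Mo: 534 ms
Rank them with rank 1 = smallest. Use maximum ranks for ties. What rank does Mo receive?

Sorted (ascending): 388, 397, 425, 425, 436, 461, 497, 534, 544, 556
The 2 values of 425 occupy positions 3–4 → each gets rank 4.
Mo has value 534 ms → rank 8.

8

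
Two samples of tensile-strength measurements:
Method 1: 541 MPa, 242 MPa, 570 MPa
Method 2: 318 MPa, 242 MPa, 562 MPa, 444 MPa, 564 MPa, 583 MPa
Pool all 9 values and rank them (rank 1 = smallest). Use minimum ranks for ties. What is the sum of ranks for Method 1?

Sorted (ascending): 242, 242, 318, 444, 541, 562, 564, 570, 583
The 2 values of 242 occupy positions 1–2 → each gets rank 1.
Method 1 values → pooled ranks: 541→5, 242→1, 570→8
Rank sum = 5 + 1 + 8 = 14

14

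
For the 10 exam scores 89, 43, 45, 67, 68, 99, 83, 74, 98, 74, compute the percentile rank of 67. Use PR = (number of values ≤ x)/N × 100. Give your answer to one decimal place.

N = 10.
Strictly below 67: 2. Equal to 67: 1.
PR = 3/10 × 100 = 30.0

30.0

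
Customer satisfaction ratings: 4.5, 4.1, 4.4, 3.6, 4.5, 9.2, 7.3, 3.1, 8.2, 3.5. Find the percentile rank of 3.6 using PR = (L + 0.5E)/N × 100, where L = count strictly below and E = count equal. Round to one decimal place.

25.0

N = 10.
Strictly below 3.6: 2. Equal to 3.6: 1.
PR = (2 + 0.5·1)/10 × 100 = 25.0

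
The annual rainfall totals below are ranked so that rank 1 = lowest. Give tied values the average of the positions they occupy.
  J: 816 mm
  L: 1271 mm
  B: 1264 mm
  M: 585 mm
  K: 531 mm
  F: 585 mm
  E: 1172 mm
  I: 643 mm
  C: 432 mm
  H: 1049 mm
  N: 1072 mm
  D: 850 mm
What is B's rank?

11

Sorted (ascending): 432, 531, 585, 585, 643, 816, 850, 1049, 1072, 1172, 1264, 1271
The 2 values of 585 occupy positions 3–4 → average rank (3+4)/2 = 3.5.
B has value 1264 mm → rank 11.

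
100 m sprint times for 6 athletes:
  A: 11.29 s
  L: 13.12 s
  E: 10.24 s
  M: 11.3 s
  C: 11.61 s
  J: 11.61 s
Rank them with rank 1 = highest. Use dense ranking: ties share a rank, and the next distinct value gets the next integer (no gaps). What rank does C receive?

Sorted (descending): 13.12, 11.61, 11.61, 11.3, 11.29, 10.24
The 2 values of 11.61 share dense rank 2.
Remaining distinct values take the next consecutive integers.
C has value 11.61 s → rank 2.

2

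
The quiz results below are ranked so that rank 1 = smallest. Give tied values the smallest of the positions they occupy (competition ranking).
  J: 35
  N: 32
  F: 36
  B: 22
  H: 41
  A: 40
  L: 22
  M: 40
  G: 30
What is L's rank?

1

Sorted (ascending): 22, 22, 30, 32, 35, 36, 40, 40, 41
The 2 values of 22 occupy positions 1–2 → each gets rank 1.
The 2 values of 40 occupy positions 7–8 → each gets rank 7.
L has value 22 → rank 1.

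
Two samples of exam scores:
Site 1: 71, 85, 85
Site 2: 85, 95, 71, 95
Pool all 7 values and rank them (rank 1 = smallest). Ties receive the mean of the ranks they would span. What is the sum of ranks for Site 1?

Sorted (ascending): 71, 71, 85, 85, 85, 95, 95
The 2 values of 71 occupy positions 1–2 → average rank (1+2)/2 = 1.5.
The 3 values of 85 occupy positions 3–5 → average rank 4.
The 2 values of 95 occupy positions 6–7 → average rank (6+7)/2 = 6.5.
Site 1 values → pooled ranks: 71→1.5, 85→4, 85→4
Rank sum = 1.5 + 4 + 4 = 9.5

9.5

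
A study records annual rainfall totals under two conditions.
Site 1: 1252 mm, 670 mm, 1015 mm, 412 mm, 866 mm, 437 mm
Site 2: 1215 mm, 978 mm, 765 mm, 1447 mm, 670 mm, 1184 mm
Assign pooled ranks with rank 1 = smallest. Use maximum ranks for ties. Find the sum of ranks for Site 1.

Sorted (ascending): 412, 437, 670, 670, 765, 866, 978, 1015, 1184, 1215, 1252, 1447
The 2 values of 670 occupy positions 3–4 → each gets rank 4.
Site 1 values → pooled ranks: 1252→11, 670→4, 1015→8, 412→1, 866→6, 437→2
Rank sum = 11 + 4 + 8 + 1 + 6 + 2 = 32

32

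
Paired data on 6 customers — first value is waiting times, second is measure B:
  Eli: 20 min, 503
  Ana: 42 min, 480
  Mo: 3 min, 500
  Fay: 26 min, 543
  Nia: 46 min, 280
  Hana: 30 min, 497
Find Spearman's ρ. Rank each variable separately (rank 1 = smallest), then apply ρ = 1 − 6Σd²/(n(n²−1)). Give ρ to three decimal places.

-0.771

Ranks of variable 1: 2, 5, 1, 3, 6, 4
Ranks of variable 2: 5, 2, 4, 6, 1, 3
d = r₁ − r₂: -3, 3, -3, -3, 5, 1
d²: 9, 9, 9, 9, 25, 1; Σd² = 62
ρ = 1 − 6·62/(6·35) = 1 − 372/210 = -0.771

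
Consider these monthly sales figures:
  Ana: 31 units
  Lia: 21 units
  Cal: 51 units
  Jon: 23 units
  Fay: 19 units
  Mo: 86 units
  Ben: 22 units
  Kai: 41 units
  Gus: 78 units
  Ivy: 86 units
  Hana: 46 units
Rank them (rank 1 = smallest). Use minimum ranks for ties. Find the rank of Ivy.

Sorted (ascending): 19, 21, 22, 23, 31, 41, 46, 51, 78, 86, 86
The 2 values of 86 occupy positions 10–11 → each gets rank 10.
Ivy has value 86 units → rank 10.

10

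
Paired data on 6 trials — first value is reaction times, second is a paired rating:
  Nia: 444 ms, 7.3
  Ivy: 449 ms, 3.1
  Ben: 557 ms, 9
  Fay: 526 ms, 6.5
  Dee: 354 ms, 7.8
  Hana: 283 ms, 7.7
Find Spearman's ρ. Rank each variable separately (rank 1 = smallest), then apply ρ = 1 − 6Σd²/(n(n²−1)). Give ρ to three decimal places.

-0.029

Ranks of variable 1: 3, 4, 6, 5, 2, 1
Ranks of variable 2: 3, 1, 6, 2, 5, 4
d = r₁ − r₂: 0, 3, 0, 3, -3, -3
d²: 0, 9, 0, 9, 9, 9; Σd² = 36
ρ = 1 − 6·36/(6·35) = 1 − 216/210 = -0.029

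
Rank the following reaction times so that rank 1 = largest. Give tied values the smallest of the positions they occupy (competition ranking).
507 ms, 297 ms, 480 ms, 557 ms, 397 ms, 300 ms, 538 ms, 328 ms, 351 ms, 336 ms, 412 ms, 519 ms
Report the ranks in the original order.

4, 12, 5, 1, 7, 11, 2, 10, 8, 9, 6, 3

Sorted (descending): 557, 538, 519, 507, 480, 412, 397, 351, 336, 328, 300, 297
No ties — each value takes its position as its rank.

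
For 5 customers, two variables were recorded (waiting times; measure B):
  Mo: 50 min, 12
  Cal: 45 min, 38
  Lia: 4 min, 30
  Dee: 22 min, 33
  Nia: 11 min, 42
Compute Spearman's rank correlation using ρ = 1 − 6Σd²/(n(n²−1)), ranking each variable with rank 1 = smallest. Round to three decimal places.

Ranks of variable 1: 5, 4, 1, 3, 2
Ranks of variable 2: 1, 4, 2, 3, 5
d = r₁ − r₂: 4, 0, -1, 0, -3
d²: 16, 0, 1, 0, 9; Σd² = 26
ρ = 1 − 6·26/(5·24) = 1 − 156/120 = -0.300

-0.300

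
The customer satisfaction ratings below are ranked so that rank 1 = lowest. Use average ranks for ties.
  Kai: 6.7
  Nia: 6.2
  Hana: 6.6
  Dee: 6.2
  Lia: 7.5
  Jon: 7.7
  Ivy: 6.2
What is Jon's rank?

Sorted (ascending): 6.2, 6.2, 6.2, 6.6, 6.7, 7.5, 7.7
The 3 values of 6.2 occupy positions 1–3 → average rank 2.
Jon has value 7.7 → rank 7.

7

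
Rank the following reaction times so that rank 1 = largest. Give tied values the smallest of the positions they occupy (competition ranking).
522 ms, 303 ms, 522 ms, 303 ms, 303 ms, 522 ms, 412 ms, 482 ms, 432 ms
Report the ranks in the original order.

1, 7, 1, 7, 7, 1, 6, 4, 5

Sorted (descending): 522, 522, 522, 482, 432, 412, 303, 303, 303
The 3 values of 522 occupy positions 1–3 → each gets rank 1.
The 3 values of 303 occupy positions 7–9 → each gets rank 7.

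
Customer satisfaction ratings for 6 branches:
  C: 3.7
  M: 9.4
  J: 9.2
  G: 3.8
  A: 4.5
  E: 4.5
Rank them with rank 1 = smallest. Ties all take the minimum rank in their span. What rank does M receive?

6

Sorted (ascending): 3.7, 3.8, 4.5, 4.5, 9.2, 9.4
The 2 values of 4.5 occupy positions 3–4 → each gets rank 3.
M has value 9.4 → rank 6.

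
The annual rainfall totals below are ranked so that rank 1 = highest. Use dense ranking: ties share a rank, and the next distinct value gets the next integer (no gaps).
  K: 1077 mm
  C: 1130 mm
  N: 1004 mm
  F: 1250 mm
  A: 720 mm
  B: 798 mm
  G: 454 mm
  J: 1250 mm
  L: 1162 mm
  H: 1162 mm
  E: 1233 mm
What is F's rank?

Sorted (descending): 1250, 1250, 1233, 1162, 1162, 1130, 1077, 1004, 798, 720, 454
The 2 values of 1250 share dense rank 1.
The 2 values of 1162 share dense rank 3.
Remaining distinct values take the next consecutive integers.
F has value 1250 mm → rank 1.

1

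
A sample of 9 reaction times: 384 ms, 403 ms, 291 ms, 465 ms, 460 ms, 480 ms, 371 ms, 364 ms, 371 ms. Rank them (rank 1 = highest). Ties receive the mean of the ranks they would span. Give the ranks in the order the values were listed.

Sorted (descending): 480, 465, 460, 403, 384, 371, 371, 364, 291
The 2 values of 371 occupy positions 6–7 → average rank (6+7)/2 = 6.5.

5, 4, 9, 2, 3, 1, 6.5, 8, 6.5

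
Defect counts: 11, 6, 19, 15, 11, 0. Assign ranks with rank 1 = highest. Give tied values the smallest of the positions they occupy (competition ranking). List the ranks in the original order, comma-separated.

Sorted (descending): 19, 15, 11, 11, 6, 0
The 2 values of 11 occupy positions 3–4 → each gets rank 3.

3, 5, 1, 2, 3, 6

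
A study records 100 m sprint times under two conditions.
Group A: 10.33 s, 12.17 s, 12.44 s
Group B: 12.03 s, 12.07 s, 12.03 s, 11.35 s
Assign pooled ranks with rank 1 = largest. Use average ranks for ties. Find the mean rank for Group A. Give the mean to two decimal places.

3.33

Sorted (descending): 12.44, 12.17, 12.07, 12.03, 12.03, 11.35, 10.33
The 2 values of 12.03 occupy positions 4–5 → average rank (4+5)/2 = 4.5.
Group A values → pooled ranks: 10.33→7, 12.17→2, 12.44→1
Mean rank = (7 + 2 + 1) / 3 = 3.33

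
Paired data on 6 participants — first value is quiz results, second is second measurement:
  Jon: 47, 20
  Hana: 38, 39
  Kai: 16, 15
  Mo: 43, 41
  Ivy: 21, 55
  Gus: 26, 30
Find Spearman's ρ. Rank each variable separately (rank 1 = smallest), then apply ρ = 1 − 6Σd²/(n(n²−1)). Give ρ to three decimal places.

Ranks of variable 1: 6, 4, 1, 5, 2, 3
Ranks of variable 2: 2, 4, 1, 5, 6, 3
d = r₁ − r₂: 4, 0, 0, 0, -4, 0
d²: 16, 0, 0, 0, 16, 0; Σd² = 32
ρ = 1 − 6·32/(6·35) = 1 − 192/210 = 0.086

0.086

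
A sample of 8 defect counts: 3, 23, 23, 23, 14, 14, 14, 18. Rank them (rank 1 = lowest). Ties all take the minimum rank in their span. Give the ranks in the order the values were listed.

1, 6, 6, 6, 2, 2, 2, 5

Sorted (ascending): 3, 14, 14, 14, 18, 23, 23, 23
The 3 values of 14 occupy positions 2–4 → each gets rank 2.
The 3 values of 23 occupy positions 6–8 → each gets rank 6.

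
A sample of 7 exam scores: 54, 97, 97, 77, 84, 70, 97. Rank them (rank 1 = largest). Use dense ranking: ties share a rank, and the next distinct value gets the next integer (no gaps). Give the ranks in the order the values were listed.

Sorted (descending): 97, 97, 97, 84, 77, 70, 54
The 3 values of 97 share dense rank 1.
Remaining distinct values take the next consecutive integers.

5, 1, 1, 3, 2, 4, 1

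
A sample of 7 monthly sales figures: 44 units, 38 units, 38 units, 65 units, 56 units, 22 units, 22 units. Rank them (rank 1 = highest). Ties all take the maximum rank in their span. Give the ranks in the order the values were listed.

Sorted (descending): 65, 56, 44, 38, 38, 22, 22
The 2 values of 38 occupy positions 4–5 → each gets rank 5.
The 2 values of 22 occupy positions 6–7 → each gets rank 7.

3, 5, 5, 1, 2, 7, 7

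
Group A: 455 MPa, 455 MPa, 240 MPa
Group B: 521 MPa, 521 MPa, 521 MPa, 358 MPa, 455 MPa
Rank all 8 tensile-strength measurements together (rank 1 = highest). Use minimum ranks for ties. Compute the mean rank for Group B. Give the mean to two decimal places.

2.80

Sorted (descending): 521, 521, 521, 455, 455, 455, 358, 240
The 3 values of 521 occupy positions 1–3 → each gets rank 1.
The 3 values of 455 occupy positions 4–6 → each gets rank 4.
Group B values → pooled ranks: 521→1, 521→1, 521→1, 358→7, 455→4
Mean rank = (1 + 1 + 1 + 7 + 4) / 5 = 2.80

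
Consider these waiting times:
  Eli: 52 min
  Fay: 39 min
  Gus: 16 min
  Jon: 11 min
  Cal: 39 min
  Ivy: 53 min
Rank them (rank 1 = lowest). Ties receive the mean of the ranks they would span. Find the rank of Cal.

Sorted (ascending): 11, 16, 39, 39, 52, 53
The 2 values of 39 occupy positions 3–4 → average rank (3+4)/2 = 3.5.
Cal has value 39 min → rank 3.5.

3.5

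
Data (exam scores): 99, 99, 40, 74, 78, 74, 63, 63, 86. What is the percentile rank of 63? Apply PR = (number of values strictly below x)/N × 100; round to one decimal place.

N = 9.
Strictly below 63: 1. Equal to 63: 2.
PR = 1/9 × 100 = 11.1

11.1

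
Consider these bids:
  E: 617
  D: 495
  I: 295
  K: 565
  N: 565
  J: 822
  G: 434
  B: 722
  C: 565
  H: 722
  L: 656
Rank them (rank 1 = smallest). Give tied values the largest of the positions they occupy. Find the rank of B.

Sorted (ascending): 295, 434, 495, 565, 565, 565, 617, 656, 722, 722, 822
The 3 values of 565 occupy positions 4–6 → each gets rank 6.
The 2 values of 722 occupy positions 9–10 → each gets rank 10.
B has value 722 → rank 10.

10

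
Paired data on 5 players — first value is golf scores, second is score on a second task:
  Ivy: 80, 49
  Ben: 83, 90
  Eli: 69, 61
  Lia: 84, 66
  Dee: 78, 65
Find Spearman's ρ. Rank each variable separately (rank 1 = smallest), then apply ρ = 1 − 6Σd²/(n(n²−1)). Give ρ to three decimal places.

0.600

Ranks of variable 1: 3, 4, 1, 5, 2
Ranks of variable 2: 1, 5, 2, 4, 3
d = r₁ − r₂: 2, -1, -1, 1, -1
d²: 4, 1, 1, 1, 1; Σd² = 8
ρ = 1 − 6·8/(5·24) = 1 − 48/120 = 0.600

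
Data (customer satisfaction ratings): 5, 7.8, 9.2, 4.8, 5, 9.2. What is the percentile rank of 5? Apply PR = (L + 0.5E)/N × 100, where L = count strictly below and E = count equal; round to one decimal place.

33.3

N = 6.
Strictly below 5: 1. Equal to 5: 2.
PR = (1 + 0.5·2)/6 × 100 = 33.3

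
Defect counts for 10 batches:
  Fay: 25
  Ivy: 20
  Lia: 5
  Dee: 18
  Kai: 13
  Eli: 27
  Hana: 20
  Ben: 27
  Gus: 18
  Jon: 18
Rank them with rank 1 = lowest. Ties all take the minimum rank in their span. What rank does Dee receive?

Sorted (ascending): 5, 13, 18, 18, 18, 20, 20, 25, 27, 27
The 3 values of 18 occupy positions 3–5 → each gets rank 3.
The 2 values of 20 occupy positions 6–7 → each gets rank 6.
The 2 values of 27 occupy positions 9–10 → each gets rank 9.
Dee has value 18 → rank 3.

3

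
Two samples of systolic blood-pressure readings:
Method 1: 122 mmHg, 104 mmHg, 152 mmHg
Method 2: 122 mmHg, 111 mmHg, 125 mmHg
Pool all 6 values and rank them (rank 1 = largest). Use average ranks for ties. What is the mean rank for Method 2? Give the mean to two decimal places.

Sorted (descending): 152, 125, 122, 122, 111, 104
The 2 values of 122 occupy positions 3–4 → average rank (3+4)/2 = 3.5.
Method 2 values → pooled ranks: 122→3.5, 111→5, 125→2
Mean rank = (3.5 + 5 + 2) / 3 = 3.50

3.50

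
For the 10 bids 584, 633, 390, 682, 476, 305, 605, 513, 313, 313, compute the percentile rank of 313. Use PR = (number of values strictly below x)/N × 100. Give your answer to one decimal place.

N = 10.
Strictly below 313: 1. Equal to 313: 2.
PR = 1/10 × 100 = 10.0

10.0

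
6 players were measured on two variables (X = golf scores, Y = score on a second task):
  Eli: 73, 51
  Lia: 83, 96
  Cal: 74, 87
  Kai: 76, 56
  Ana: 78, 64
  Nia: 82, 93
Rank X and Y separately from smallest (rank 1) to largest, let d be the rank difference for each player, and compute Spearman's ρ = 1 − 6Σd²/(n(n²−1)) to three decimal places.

Ranks of variable 1: 1, 6, 2, 3, 4, 5
Ranks of variable 2: 1, 6, 4, 2, 3, 5
d = r₁ − r₂: 0, 0, -2, 1, 1, 0
d²: 0, 0, 4, 1, 1, 0; Σd² = 6
ρ = 1 − 6·6/(6·35) = 1 − 36/210 = 0.829

0.829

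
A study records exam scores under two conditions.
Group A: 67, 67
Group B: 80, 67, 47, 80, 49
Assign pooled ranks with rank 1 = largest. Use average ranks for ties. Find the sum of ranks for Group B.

20

Sorted (descending): 80, 80, 67, 67, 67, 49, 47
The 2 values of 80 occupy positions 1–2 → average rank (1+2)/2 = 1.5.
The 3 values of 67 occupy positions 3–5 → average rank 4.
Group B values → pooled ranks: 80→1.5, 67→4, 47→7, 80→1.5, 49→6
Rank sum = 1.5 + 4 + 7 + 1.5 + 6 = 20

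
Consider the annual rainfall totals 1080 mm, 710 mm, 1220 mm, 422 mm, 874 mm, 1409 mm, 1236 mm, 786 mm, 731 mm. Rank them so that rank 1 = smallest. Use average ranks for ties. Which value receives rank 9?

Sorted (ascending): 422, 710, 731, 786, 874, 1080, 1220, 1236, 1409
No ties — each value takes its position as its rank.
Rank 9 → value 1409.

1409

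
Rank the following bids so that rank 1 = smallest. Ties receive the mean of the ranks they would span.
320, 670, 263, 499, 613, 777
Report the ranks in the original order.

Sorted (ascending): 263, 320, 499, 613, 670, 777
No ties — each value takes its position as its rank.

2, 5, 1, 3, 4, 6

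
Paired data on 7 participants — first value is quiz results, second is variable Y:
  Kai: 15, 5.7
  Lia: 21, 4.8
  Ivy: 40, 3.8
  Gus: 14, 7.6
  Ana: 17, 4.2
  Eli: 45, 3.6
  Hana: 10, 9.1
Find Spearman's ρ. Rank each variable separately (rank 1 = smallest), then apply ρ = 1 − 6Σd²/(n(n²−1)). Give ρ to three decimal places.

-0.964

Ranks of variable 1: 3, 5, 6, 2, 4, 7, 1
Ranks of variable 2: 5, 4, 2, 6, 3, 1, 7
d = r₁ − r₂: -2, 1, 4, -4, 1, 6, -6
d²: 4, 1, 16, 16, 1, 36, 36; Σd² = 110
ρ = 1 − 6·110/(7·48) = 1 − 660/336 = -0.964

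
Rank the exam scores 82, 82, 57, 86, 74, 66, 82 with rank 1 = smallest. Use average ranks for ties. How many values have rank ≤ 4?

Sorted (ascending): 57, 66, 74, 82, 82, 82, 86
The 3 values of 82 occupy positions 4–6 → average rank 5.
Ranks ≤ 4: {1, 2, 3} → 3 values.

3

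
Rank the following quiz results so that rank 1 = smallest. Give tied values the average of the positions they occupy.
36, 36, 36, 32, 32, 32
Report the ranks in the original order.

5, 5, 5, 2, 2, 2

Sorted (ascending): 32, 32, 32, 36, 36, 36
The 3 values of 32 occupy positions 1–3 → average rank 2.
The 3 values of 36 occupy positions 4–6 → average rank 5.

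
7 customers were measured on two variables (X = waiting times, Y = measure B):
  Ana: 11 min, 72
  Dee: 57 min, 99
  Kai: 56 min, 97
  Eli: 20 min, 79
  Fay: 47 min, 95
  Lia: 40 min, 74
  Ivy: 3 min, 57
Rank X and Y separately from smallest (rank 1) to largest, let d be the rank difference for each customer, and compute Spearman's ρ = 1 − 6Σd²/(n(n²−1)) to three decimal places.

0.964

Ranks of variable 1: 2, 7, 6, 3, 5, 4, 1
Ranks of variable 2: 2, 7, 6, 4, 5, 3, 1
d = r₁ − r₂: 0, 0, 0, -1, 0, 1, 0
d²: 0, 0, 0, 1, 0, 1, 0; Σd² = 2
ρ = 1 − 6·2/(7·48) = 1 − 12/336 = 0.964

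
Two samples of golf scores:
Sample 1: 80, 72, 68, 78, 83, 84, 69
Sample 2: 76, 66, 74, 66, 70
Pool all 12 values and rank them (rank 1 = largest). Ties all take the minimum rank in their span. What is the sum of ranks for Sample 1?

Sorted (descending): 84, 83, 80, 78, 76, 74, 72, 70, 69, 68, 66, 66
The 2 values of 66 occupy positions 11–12 → each gets rank 11.
Sample 1 values → pooled ranks: 80→3, 72→7, 68→10, 78→4, 83→2, 84→1, 69→9
Rank sum = 3 + 7 + 10 + 4 + 2 + 1 + 9 = 36

36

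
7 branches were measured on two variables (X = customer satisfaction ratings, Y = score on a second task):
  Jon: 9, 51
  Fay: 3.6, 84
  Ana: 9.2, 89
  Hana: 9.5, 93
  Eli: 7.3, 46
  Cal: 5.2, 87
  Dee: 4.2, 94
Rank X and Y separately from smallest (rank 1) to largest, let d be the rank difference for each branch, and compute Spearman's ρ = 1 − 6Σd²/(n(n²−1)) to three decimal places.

0.107

Ranks of variable 1: 5, 1, 6, 7, 4, 3, 2
Ranks of variable 2: 2, 3, 5, 6, 1, 4, 7
d = r₁ − r₂: 3, -2, 1, 1, 3, -1, -5
d²: 9, 4, 1, 1, 9, 1, 25; Σd² = 50
ρ = 1 − 6·50/(7·48) = 1 − 300/336 = 0.107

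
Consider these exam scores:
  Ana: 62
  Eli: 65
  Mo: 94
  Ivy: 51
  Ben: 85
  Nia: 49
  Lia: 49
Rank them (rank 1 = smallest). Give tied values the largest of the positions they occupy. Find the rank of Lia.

2

Sorted (ascending): 49, 49, 51, 62, 65, 85, 94
The 2 values of 49 occupy positions 1–2 → each gets rank 2.
Lia has value 49 → rank 2.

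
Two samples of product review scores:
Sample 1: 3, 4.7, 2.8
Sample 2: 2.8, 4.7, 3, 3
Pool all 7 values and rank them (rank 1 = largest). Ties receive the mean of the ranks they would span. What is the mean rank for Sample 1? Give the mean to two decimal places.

Sorted (descending): 4.7, 4.7, 3, 3, 3, 2.8, 2.8
The 2 values of 4.7 occupy positions 1–2 → average rank (1+2)/2 = 1.5.
The 3 values of 3 occupy positions 3–5 → average rank 4.
The 2 values of 2.8 occupy positions 6–7 → average rank (6+7)/2 = 6.5.
Sample 1 values → pooled ranks: 3→4, 4.7→1.5, 2.8→6.5
Mean rank = (4 + 1.5 + 6.5) / 3 = 4.00

4.00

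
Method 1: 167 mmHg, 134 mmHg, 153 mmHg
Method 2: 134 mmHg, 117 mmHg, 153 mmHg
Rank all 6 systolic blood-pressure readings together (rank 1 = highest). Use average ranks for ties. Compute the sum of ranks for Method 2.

13

Sorted (descending): 167, 153, 153, 134, 134, 117
The 2 values of 153 occupy positions 2–3 → average rank (2+3)/2 = 2.5.
The 2 values of 134 occupy positions 4–5 → average rank (4+5)/2 = 4.5.
Method 2 values → pooled ranks: 134→4.5, 117→6, 153→2.5
Rank sum = 4.5 + 6 + 2.5 = 13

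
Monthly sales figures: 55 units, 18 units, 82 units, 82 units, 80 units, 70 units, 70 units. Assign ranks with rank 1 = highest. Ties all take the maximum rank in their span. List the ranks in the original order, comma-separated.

Sorted (descending): 82, 82, 80, 70, 70, 55, 18
The 2 values of 82 occupy positions 1–2 → each gets rank 2.
The 2 values of 70 occupy positions 4–5 → each gets rank 5.

6, 7, 2, 2, 3, 5, 5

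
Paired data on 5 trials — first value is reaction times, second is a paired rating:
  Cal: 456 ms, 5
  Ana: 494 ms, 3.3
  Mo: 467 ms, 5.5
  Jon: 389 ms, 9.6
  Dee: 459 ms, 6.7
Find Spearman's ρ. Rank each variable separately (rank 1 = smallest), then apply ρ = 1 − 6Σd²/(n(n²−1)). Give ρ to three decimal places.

-0.700

Ranks of variable 1: 2, 5, 4, 1, 3
Ranks of variable 2: 2, 1, 3, 5, 4
d = r₁ − r₂: 0, 4, 1, -4, -1
d²: 0, 16, 1, 16, 1; Σd² = 34
ρ = 1 − 6·34/(5·24) = 1 − 204/120 = -0.700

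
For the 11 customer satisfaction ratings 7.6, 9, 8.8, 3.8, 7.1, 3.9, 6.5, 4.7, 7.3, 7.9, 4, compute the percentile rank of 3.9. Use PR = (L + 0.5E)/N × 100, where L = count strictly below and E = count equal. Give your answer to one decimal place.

13.6

N = 11.
Strictly below 3.9: 1. Equal to 3.9: 1.
PR = (1 + 0.5·1)/11 × 100 = 13.6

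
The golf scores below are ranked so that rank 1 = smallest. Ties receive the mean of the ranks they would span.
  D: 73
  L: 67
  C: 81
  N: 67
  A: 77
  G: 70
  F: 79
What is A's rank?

Sorted (ascending): 67, 67, 70, 73, 77, 79, 81
The 2 values of 67 occupy positions 1–2 → average rank (1+2)/2 = 1.5.
A has value 77 → rank 5.

5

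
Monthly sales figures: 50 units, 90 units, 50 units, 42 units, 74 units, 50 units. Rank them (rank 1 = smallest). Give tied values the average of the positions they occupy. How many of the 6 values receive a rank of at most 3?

Sorted (ascending): 42, 50, 50, 50, 74, 90
The 3 values of 50 occupy positions 2–4 → average rank 3.
Ranks ≤ 3: {1, 3, 3, 3} → 4 values.

4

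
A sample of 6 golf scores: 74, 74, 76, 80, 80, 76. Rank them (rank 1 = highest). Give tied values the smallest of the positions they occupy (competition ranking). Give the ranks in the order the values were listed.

Sorted (descending): 80, 80, 76, 76, 74, 74
The 2 values of 80 occupy positions 1–2 → each gets rank 1.
The 2 values of 76 occupy positions 3–4 → each gets rank 3.
The 2 values of 74 occupy positions 5–6 → each gets rank 5.

5, 5, 3, 1, 1, 3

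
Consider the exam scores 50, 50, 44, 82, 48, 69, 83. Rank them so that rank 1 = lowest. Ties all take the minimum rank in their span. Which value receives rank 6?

Sorted (ascending): 44, 48, 50, 50, 69, 82, 83
The 2 values of 50 occupy positions 3–4 → each gets rank 3.
Rank 6 → value 82.

82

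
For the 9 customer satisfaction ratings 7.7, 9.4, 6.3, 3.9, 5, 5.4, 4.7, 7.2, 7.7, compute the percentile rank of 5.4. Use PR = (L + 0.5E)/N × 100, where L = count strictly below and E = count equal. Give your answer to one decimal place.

N = 9.
Strictly below 5.4: 3. Equal to 5.4: 1.
PR = (3 + 0.5·1)/9 × 100 = 38.9

38.9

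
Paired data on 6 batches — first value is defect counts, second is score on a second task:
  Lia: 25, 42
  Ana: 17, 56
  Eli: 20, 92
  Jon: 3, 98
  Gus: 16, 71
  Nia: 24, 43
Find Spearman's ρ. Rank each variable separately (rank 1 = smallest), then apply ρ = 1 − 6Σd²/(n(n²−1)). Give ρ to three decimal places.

Ranks of variable 1: 6, 3, 4, 1, 2, 5
Ranks of variable 2: 1, 3, 5, 6, 4, 2
d = r₁ − r₂: 5, 0, -1, -5, -2, 3
d²: 25, 0, 1, 25, 4, 9; Σd² = 64
ρ = 1 − 6·64/(6·35) = 1 − 384/210 = -0.829

-0.829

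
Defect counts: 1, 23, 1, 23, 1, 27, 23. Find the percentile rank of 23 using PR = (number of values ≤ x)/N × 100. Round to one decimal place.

85.7

N = 7.
Strictly below 23: 3. Equal to 23: 3.
PR = 6/7 × 100 = 85.7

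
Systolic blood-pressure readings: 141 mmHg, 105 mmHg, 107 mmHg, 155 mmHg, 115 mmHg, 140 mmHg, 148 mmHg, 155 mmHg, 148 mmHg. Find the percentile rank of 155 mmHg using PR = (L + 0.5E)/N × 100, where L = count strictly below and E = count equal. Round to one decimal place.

88.9

N = 9.
Strictly below 155: 7. Equal to 155: 2.
PR = (7 + 0.5·2)/9 × 100 = 88.9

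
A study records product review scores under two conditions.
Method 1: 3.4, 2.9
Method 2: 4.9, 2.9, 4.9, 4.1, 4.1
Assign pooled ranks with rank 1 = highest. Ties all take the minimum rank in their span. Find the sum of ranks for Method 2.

14

Sorted (descending): 4.9, 4.9, 4.1, 4.1, 3.4, 2.9, 2.9
The 2 values of 4.9 occupy positions 1–2 → each gets rank 1.
The 2 values of 4.1 occupy positions 3–4 → each gets rank 3.
The 2 values of 2.9 occupy positions 6–7 → each gets rank 6.
Method 2 values → pooled ranks: 4.9→1, 2.9→6, 4.9→1, 4.1→3, 4.1→3
Rank sum = 1 + 6 + 1 + 3 + 3 = 14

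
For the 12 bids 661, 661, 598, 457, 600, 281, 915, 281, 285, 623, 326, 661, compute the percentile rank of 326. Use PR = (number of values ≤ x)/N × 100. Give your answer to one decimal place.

N = 12.
Strictly below 326: 3. Equal to 326: 1.
PR = 4/12 × 100 = 33.3

33.3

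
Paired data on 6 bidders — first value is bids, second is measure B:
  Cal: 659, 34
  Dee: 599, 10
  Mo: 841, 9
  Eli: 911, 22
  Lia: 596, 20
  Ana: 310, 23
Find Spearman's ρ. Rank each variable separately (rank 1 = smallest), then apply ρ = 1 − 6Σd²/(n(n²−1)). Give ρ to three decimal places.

Ranks of variable 1: 4, 3, 5, 6, 2, 1
Ranks of variable 2: 6, 2, 1, 4, 3, 5
d = r₁ − r₂: -2, 1, 4, 2, -1, -4
d²: 4, 1, 16, 4, 1, 16; Σd² = 42
ρ = 1 − 6·42/(6·35) = 1 − 252/210 = -0.200

-0.200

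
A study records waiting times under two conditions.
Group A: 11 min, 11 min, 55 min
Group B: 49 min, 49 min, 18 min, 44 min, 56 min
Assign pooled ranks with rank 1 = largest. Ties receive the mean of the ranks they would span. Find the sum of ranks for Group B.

Sorted (descending): 56, 55, 49, 49, 44, 18, 11, 11
The 2 values of 49 occupy positions 3–4 → average rank (3+4)/2 = 3.5.
The 2 values of 11 occupy positions 7–8 → average rank (7+8)/2 = 7.5.
Group B values → pooled ranks: 49→3.5, 49→3.5, 18→6, 44→5, 56→1
Rank sum = 3.5 + 3.5 + 6 + 5 + 1 = 19

19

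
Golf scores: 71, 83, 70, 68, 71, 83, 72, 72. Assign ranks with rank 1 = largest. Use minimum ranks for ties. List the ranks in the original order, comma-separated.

5, 1, 7, 8, 5, 1, 3, 3

Sorted (descending): 83, 83, 72, 72, 71, 71, 70, 68
The 2 values of 83 occupy positions 1–2 → each gets rank 1.
The 2 values of 72 occupy positions 3–4 → each gets rank 3.
The 2 values of 71 occupy positions 5–6 → each gets rank 5.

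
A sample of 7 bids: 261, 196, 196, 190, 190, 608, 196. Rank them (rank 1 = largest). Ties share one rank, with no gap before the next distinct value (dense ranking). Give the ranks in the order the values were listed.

Sorted (descending): 608, 261, 196, 196, 196, 190, 190
The 3 values of 196 share dense rank 3.
The 2 values of 190 share dense rank 4.
Remaining distinct values take the next consecutive integers.

2, 3, 3, 4, 4, 1, 3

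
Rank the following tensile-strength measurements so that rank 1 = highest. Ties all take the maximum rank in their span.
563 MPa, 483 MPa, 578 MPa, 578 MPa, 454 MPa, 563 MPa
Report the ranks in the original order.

4, 5, 2, 2, 6, 4

Sorted (descending): 578, 578, 563, 563, 483, 454
The 2 values of 578 occupy positions 1–2 → each gets rank 2.
The 2 values of 563 occupy positions 3–4 → each gets rank 4.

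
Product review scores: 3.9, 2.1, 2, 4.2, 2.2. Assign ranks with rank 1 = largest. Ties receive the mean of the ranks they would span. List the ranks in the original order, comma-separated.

2, 4, 5, 1, 3

Sorted (descending): 4.2, 3.9, 2.2, 2.1, 2
No ties — each value takes its position as its rank.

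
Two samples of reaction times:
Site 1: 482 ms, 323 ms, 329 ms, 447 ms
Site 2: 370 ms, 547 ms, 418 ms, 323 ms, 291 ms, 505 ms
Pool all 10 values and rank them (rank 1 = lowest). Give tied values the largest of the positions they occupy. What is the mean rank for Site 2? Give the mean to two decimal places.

5.67

Sorted (ascending): 291, 323, 323, 329, 370, 418, 447, 482, 505, 547
The 2 values of 323 occupy positions 2–3 → each gets rank 3.
Site 2 values → pooled ranks: 370→5, 547→10, 418→6, 323→3, 291→1, 505→9
Mean rank = (5 + 10 + 6 + 3 + 1 + 9) / 6 = 5.67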